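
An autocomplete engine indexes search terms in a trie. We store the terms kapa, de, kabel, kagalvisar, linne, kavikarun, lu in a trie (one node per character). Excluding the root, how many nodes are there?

Count nodes per top-level branch (shared prefixes stored once):
  'd'-branch (de): 2 nodes
  'k'-branch (kabel, kagalvisar, kapa, kavikarun): 22 nodes
  'l'-branch (linne, lu): 6 nodes
Sum: 30

30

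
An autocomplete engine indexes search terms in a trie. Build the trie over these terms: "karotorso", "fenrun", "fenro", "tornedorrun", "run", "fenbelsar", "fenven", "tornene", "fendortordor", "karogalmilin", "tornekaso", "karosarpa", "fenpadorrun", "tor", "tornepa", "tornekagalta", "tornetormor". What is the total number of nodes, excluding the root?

Insert word by word; a character creates a node only if that edge doesn't already exist:
  "karotorso" → 9 new (k, a, r, o, t, o, r, s, o)
  "fenrun" → 6 new (f, e, n, r, u, n)
  "fenro" → prefix "fenr" already present; 1 new (o)
  "tornedorrun" → 11 new (t, o, r, n, e, d, o, r, r, u, n)
  "run" → 3 new (r, u, n)
  "fenbelsar" → prefix "fen" already present; 6 new (b, e, l, s, a, r)
  "fenven" → prefix "fen" already present; 3 new (v, e, n)
  "tornene" → prefix "torne" already present; 2 new (n, e)
  "fendortordor" → prefix "fen" already present; 9 new (d, o, r, t, o, r, d, o, r)
  "karogalmilin" → prefix "karo" already present; 8 new (g, a, l, m, i, l, i, n)
  "tornekaso" → prefix "torne" already present; 4 new (k, a, s, o)
  "karosarpa" → prefix "karo" already present; 5 new (s, a, r, p, a)
  "fenpadorrun" → prefix "fen" already present; 8 new (p, a, d, o, r, r, u, n)
  "tor" → prefix "tor" already present; 0 new (none)
  "tornepa" → prefix "torne" already present; 2 new (p, a)
  "tornekagalta" → prefix "torneka" already present; 5 new (g, a, l, t, a)
  "tornetormor" → prefix "torne" already present; 6 new (t, o, r, m, o, r)
Total nodes = 9 + 6 + 1 + 11 + 3 + 6 + 3 + 2 + 9 + 8 + 4 + 5 + 8 + 0 + 2 + 5 + 6 = 88

88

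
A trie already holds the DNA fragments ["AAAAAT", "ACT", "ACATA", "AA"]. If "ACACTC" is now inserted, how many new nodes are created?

3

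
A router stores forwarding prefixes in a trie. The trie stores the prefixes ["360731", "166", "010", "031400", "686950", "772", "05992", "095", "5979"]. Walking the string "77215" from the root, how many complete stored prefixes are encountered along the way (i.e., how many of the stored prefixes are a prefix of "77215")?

1

Traverse "77215" character by character; count nodes along the way that are marked as word ends.
Prefixes of the query that are stored words: "772"
Count: 1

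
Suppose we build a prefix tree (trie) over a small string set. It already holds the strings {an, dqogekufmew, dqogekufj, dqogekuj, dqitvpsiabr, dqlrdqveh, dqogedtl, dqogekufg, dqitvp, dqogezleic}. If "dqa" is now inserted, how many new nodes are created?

The longest prefix of "dqa" already in the trie is "dq" (length 2).
So 3 − 2 = 1 new nodes.

1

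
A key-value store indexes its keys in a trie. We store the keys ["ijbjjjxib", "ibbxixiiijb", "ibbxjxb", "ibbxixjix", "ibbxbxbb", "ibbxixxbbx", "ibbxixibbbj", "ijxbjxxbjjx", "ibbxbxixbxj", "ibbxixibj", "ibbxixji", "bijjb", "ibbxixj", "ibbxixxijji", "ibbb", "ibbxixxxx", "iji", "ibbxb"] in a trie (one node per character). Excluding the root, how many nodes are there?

Count nodes per top-level branch (shared prefixes stored once):
  'b'-branch (bijjb): 5 nodes
  'i'-branch (ibbb, ibbxb, ibbxbxbb, ibbxbxixbxj, ibbxixibbbj, ibbxixibj, ibbxixiiijb, ibbxixj, ibbxixji, ibbxixjix, ibbxixxbbx, ibbxixxijji, ibbxixxxx, ibbxjxb, ijbjjjxib, iji, ijxbjxxbjjx): 60 nodes
Sum: 65

65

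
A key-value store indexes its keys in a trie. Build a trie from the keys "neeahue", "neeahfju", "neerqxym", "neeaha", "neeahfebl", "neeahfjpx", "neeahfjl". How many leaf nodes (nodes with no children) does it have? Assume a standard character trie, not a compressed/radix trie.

A leaf is a node with no children — equivalently, the end of a word that is not a proper prefix of any other stored word.
Those words: "neeaha", "neeahfebl", "neeahfjl", "neeahfjpx", "neeahfju", "neeahue", "neerqxym"
Leaf count: 7

7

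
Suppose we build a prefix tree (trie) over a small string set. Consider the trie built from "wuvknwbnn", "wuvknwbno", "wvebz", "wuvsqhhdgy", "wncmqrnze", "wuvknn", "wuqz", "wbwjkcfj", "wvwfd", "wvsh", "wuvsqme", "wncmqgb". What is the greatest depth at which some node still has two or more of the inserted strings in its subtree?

8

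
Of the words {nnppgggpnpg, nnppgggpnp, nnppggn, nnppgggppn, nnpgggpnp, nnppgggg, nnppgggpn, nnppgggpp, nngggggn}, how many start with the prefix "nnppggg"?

6

Traverse to the node for "nnppggg", then collect every word in that subtree.
Words under "nnppggg": nnppgggg, nnppgggpn, nnppgggpnp, nnppgggpnpg, nnppgggpp, nnppgggppn
Count: 6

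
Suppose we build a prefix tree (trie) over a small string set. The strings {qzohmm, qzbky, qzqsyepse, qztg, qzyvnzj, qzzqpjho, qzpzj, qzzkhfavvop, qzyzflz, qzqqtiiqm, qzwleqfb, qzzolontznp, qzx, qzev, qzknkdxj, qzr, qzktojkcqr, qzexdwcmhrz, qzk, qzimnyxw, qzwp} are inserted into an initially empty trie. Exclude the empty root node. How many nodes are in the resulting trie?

96

Insert word by word; a character creates a node only if that edge doesn't already exist:
  "qzohmm" → 6 new (q, z, o, h, m, m)
  "qzbky" → prefix "qz" already present; 3 new (b, k, y)
  "qzqsyepse" → prefix "qz" already present; 7 new (q, s, y, e, p, s, e)
  "qztg" → prefix "qz" already present; 2 new (t, g)
  "qzyvnzj" → prefix "qz" already present; 5 new (y, v, n, z, j)
  "qzzqpjho" → prefix "qz" already present; 6 new (z, q, p, j, h, o)
  "qzpzj" → prefix "qz" already present; 3 new (p, z, j)
  "qzzkhfavvop" → prefix "qzz" already present; 8 new (k, h, f, a, v, v, o, p)
  "qzyzflz" → prefix "qzy" already present; 4 new (z, f, l, z)
  "qzqqtiiqm" → prefix "qzq" already present; 6 new (q, t, i, i, q, m)
  "qzwleqfb" → prefix "qz" already present; 6 new (w, l, e, q, f, b)
  "qzzolontznp" → prefix "qzz" already present; 8 new (o, l, o, n, t, z, n, p)
  "qzx" → prefix "qz" already present; 1 new (x)
  "qzev" → prefix "qz" already present; 2 new (e, v)
  "qzknkdxj" → prefix "qz" already present; 6 new (k, n, k, d, x, j)
  "qzr" → prefix "qz" already present; 1 new (r)
  "qzktojkcqr" → prefix "qzk" already present; 7 new (t, o, j, k, c, q, r)
  "qzexdwcmhrz" → prefix "qze" already present; 8 new (x, d, w, c, m, h, r, z)
  "qzk" → prefix "qzk" already present; 0 new (none)
  "qzimnyxw" → prefix "qz" already present; 6 new (i, m, n, y, x, w)
  "qzwp" → prefix "qzw" already present; 1 new (p)
Total nodes = 6 + 3 + 7 + 2 + 5 + 6 + 3 + 8 + 4 + 6 + 6 + 8 + 1 + 2 + 6 + 1 + 7 + 8 + 0 + 6 + 1 = 96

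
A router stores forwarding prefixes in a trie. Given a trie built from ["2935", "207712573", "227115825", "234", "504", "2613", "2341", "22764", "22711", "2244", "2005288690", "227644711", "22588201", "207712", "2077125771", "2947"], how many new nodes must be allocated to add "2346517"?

Walking "2346517" from the root, the first 3 characters ("234") follow existing edges; "6" is the first miss.
New nodes needed: |"2346517"| − 3 = 7 − 3 = 4.

4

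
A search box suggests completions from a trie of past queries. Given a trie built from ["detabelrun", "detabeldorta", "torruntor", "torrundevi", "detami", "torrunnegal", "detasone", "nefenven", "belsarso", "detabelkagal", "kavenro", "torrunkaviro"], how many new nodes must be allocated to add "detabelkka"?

"detabelk" is already a path in the trie; the remaining "ka" must be added.
So 10 − 8 = 2 new nodes.

2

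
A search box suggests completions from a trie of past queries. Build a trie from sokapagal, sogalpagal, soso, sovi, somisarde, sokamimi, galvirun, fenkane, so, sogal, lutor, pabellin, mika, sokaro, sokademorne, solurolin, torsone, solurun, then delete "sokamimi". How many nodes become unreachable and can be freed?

4

After clearing the end-marker at "sokamimi", prune upward until reaching a node still needed by another word.
The suffix "mimi" (4 nodes) is used only by "sokamimi"; the node for "soka" still has the child "p", so pruning stops there.
Nodes removed: 4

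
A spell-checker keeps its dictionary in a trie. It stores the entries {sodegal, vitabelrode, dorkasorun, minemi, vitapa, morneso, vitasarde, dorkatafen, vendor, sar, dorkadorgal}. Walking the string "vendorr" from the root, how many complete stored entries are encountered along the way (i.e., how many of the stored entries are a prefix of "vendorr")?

1

Check each prefix of "vendorr" against the stored set — each match is an end-marker on the path.
Prefixes of the query that are stored words: "vendor"
Count: 1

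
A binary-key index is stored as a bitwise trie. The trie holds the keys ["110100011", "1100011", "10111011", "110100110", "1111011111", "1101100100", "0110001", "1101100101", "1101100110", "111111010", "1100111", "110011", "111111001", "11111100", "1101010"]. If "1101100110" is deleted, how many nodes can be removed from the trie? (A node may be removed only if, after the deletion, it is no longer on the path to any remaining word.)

2

After clearing the end-marker at "1101100110", prune upward until reaching a node still needed by another word.
The suffix "10" (2 nodes) is used only by "1101100110"; the node for "11011001" still has the child "0", so pruning stops there.
Nodes removed: 2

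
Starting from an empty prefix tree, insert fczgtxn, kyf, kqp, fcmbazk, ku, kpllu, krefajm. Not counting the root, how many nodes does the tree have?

Count nodes per top-level branch (shared prefixes stored once):
  'f'-branch (fcmbazk, fczgtxn): 12 nodes
  'k'-branch (kpllu, kqp, krefajm, ku, kyf): 16 nodes
Sum: 28

28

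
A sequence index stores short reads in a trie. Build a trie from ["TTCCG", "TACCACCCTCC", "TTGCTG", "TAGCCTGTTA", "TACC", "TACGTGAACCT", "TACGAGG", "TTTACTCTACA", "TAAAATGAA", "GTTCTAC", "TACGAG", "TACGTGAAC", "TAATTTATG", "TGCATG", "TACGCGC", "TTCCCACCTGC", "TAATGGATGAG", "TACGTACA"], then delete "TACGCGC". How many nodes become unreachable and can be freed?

Walk "TACGCGC" from the leaf back toward the root, removing each node that no remaining word uses.
The suffix "CGC" (3 nodes) is used only by "TACGCGC"; the node for "TACG" still has the child "T", so pruning stops there.
Nodes removed: 3

3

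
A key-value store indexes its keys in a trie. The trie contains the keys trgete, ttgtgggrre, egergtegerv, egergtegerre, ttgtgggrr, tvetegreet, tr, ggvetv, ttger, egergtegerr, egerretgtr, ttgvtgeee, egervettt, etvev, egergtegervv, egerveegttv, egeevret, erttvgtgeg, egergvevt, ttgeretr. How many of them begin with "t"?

8

Filter for entries beginning with "t":
Words under "t": tr, trgete, ttger, ttgeretr, ttgtgggrr, ttgtgggrre, ttgvtgeee, tvetegreet
Count: 8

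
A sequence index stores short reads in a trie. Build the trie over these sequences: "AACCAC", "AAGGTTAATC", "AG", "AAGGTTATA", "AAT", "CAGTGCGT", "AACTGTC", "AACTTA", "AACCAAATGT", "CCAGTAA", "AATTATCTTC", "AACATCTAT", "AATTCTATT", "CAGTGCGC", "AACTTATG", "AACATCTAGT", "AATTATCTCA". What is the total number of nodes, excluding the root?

68

Trace insertions, counting only characters that open a new branch:
  "AACCAC" → 6 new (A, A, C, C, A, C)
  "AAGGTTAATC" → prefix "AA" already present; 8 new (G, G, T, T, A, A, T, C)
  "AG" → prefix "A" already present; 1 new (G)
  "AAGGTTATA" → prefix "AAGGTTA" already present; 2 new (T, A)
  "AAT" → prefix "AA" already present; 1 new (T)
  "CAGTGCGT" → 8 new (C, A, G, T, G, C, G, T)
  "AACTGTC" → prefix "AAC" already present; 4 new (T, G, T, C)
  "AACTTA" → prefix "AACT" already present; 2 new (T, A)
  "AACCAAATGT" → prefix "AACCA" already present; 5 new (A, A, T, G, T)
  "CCAGTAA" → prefix "C" already present; 6 new (C, A, G, T, A, A)
  "AATTATCTTC" → prefix "AAT" already present; 7 new (T, A, T, C, T, T, C)
  "AACATCTAT" → prefix "AAC" already present; 6 new (A, T, C, T, A, T)
  "AATTCTATT" → prefix "AATT" already present; 5 new (C, T, A, T, T)
  "CAGTGCGC" → prefix "CAGTGCG" already present; 1 new (C)
  "AACTTATG" → prefix "AACTTA" already present; 2 new (T, G)
  "AACATCTAGT" → prefix "AACATCTA" already present; 2 new (G, T)
  "AATTATCTCA" → prefix "AATTATCT" already present; 2 new (C, A)
Total nodes = 6 + 8 + 1 + 2 + 1 + 8 + 4 + 2 + 5 + 6 + 7 + 6 + 5 + 1 + 2 + 2 + 2 = 68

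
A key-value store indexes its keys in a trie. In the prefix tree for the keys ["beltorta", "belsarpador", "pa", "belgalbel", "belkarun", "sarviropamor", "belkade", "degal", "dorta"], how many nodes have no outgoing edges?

A leaf is a node with no children — equivalently, the end of a word that is not a proper prefix of any other stored word.
Those words: "belgalbel", "belkade", "belkarun", "belsarpador", "beltorta", "degal", "dorta", "pa", "sarviropamor"
Leaf count: 9

9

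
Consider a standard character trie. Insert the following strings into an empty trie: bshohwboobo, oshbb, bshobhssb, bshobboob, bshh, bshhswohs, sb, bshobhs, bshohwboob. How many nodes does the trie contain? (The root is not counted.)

Count nodes per top-level branch (shared prefixes stored once):
  'b'-branch (bshh, bshhswohs, bshobboob, bshobhs, bshobhssb, bshohwboob, bshohwboobo): 26 nodes
  'o'-branch (oshbb): 5 nodes
  's'-branch (sb): 2 nodes
Sum: 33

33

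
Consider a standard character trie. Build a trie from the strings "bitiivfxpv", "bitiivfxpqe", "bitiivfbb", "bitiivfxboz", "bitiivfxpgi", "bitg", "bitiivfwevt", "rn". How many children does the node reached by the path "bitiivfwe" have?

The children of the "bitiivfwe" node are the distinct next characters among strings starting with "bitiivfwe".
Characters that immediately follow "bitiivfwe" among the stored strings: {v}.
That node has 1 child edge.

1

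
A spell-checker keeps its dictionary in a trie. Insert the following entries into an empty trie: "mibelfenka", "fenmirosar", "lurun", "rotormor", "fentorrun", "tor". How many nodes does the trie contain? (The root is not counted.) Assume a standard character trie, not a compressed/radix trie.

Count nodes per top-level branch (shared prefixes stored once):
  'f'-branch (fenmirosar, fentorrun): 16 nodes
  'l'-branch (lurun): 5 nodes
  'm'-branch (mibelfenka): 10 nodes
  'r'-branch (rotormor): 8 nodes
  't'-branch (tor): 3 nodes
Sum: 42

42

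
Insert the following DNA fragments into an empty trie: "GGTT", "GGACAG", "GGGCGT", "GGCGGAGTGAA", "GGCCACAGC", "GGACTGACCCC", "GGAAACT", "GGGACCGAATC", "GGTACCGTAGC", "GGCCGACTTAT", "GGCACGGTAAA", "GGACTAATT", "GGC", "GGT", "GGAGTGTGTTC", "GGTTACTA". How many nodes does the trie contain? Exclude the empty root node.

For each word, the new-node count is its length minus the longest prefix already in the trie:
  "GGTT" → 4 new (G, G, T, T)
  "GGACAG" → prefix "GG" already present; 4 new (A, C, A, G)
  "GGGCGT" → prefix "GG" already present; 4 new (G, C, G, T)
  "GGCGGAGTGAA" → prefix "GG" already present; 9 new (C, G, G, A, G, T, G, A, A)
  "GGCCACAGC" → prefix "GGC" already present; 6 new (C, A, C, A, G, C)
  "GGACTGACCCC" → prefix "GGAC" already present; 7 new (T, G, A, C, C, C, C)
  "GGAAACT" → prefix "GGA" already present; 4 new (A, A, C, T)
  "GGGACCGAATC" → prefix "GGG" already present; 8 new (A, C, C, G, A, A, T, C)
  "GGTACCGTAGC" → prefix "GGT" already present; 8 new (A, C, C, G, T, A, G, C)
  "GGCCGACTTAT" → prefix "GGCC" already present; 7 new (G, A, C, T, T, A, T)
  "GGCACGGTAAA" → prefix "GGC" already present; 8 new (A, C, G, G, T, A, A, A)
  "GGACTAATT" → prefix "GGACT" already present; 4 new (A, A, T, T)
  "GGC" → prefix "GGC" already present; 0 new (none)
  "GGT" → prefix "GGT" already present; 0 new (none)
  "GGAGTGTGTTC" → prefix "GGA" already present; 8 new (G, T, G, T, G, T, T, C)
  "GGTTACTA" → prefix "GGTT" already present; 4 new (A, C, T, A)
Total nodes = 4 + 4 + 4 + 9 + 6 + 7 + 4 + 8 + 8 + 7 + 8 + 4 + 0 + 0 + 8 + 4 = 85

85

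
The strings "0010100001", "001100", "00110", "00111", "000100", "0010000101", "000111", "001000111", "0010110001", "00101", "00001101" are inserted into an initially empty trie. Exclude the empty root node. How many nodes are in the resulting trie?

Count nodes per top-level branch (shared prefixes stored once):
  '0'-branch (00001101, 000100, 000111, 0010000101, 001000111, 00101, 0010100001, 0010110001, 00110, 001100, 00111): 39 nodes
Sum: 39

39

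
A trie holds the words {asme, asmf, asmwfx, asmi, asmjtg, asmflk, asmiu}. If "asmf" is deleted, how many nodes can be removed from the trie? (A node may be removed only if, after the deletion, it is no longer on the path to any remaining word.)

0

After clearing the end-marker at "asmf", prune upward until reaching a node still needed by another word.
Every node on "asmf" is still needed (e.g. by "asmflk"), so nothing is freed.
Nodes removed: 0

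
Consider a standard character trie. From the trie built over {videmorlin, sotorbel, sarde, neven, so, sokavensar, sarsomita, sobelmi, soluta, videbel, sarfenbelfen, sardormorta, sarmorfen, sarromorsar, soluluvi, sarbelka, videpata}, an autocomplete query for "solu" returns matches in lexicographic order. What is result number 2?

Filter for "solu…" and sort: "soluluvi", "soluta"
The 2nd is soluta.

soluta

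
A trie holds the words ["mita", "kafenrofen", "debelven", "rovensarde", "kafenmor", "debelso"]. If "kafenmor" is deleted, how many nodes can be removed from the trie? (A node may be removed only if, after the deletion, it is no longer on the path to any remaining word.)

3

Walk "kafenmor" from the leaf back toward the root, removing each node that no remaining word uses.
The suffix "mor" (3 nodes) is used only by "kafenmor"; the node for "kafen" still has the child "r", so pruning stops there.
Nodes removed: 3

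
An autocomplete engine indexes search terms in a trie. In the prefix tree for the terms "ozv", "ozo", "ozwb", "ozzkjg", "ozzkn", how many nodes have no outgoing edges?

A leaf is a node with no children — equivalently, the end of a word that is not a proper prefix of any other stored word.
Those words: "ozo", "ozv", "ozwb", "ozzkjg", "ozzkn"
Leaf count: 5

5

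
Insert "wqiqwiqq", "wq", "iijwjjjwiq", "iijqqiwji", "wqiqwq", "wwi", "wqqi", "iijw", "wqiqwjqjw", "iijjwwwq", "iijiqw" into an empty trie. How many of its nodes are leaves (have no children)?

9

A leaf is a node with no children — equivalently, the end of a word that is not a proper prefix of any other stored word.
Those words: "iijiqw", "iijjwwwq", "iijqqiwji", "iijwjjjwiq", "wqiqwiqq", "wqiqwjqjw", "wqiqwq", "wqqi", "wwi"
Leaf count: 9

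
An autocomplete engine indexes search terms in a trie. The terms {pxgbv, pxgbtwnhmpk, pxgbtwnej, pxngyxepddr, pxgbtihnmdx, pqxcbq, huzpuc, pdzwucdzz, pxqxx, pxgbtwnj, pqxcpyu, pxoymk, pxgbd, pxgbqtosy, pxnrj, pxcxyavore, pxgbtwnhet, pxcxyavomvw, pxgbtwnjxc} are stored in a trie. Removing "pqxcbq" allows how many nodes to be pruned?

Walk "pqxcbq" from the leaf back toward the root, removing each node that no remaining word uses.
The suffix "bq" (2 nodes) is used only by "pqxcbq"; the node for "pqxc" still has the child "p", so pruning stops there.
Nodes removed: 2

2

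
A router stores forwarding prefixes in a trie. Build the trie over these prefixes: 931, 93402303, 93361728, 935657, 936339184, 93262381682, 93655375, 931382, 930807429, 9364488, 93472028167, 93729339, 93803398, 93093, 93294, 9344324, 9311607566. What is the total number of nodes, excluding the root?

Count nodes per top-level branch (shared prefixes stored once):
  '9'-branch (930807429, 93093, 931, 9311607566, 931382, 93262381682, 93294, 93361728, 93402303, 9344324, 93472028167, 935657, 936339184, 9364488, 93655375, 93729339, 93803398): 89 nodes
Sum: 89

89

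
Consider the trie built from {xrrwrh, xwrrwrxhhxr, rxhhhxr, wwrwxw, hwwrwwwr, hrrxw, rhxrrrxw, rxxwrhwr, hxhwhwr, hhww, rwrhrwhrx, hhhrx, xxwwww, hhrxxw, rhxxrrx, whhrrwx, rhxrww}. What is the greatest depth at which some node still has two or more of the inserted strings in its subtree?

4

Equivalently: take the maximum, over all pairs, of their longest common prefix length.
"rhxrrrxw" and "rhxrww" agree on "rhxr" (4 characters) before diverging; nothing deeper is shared.
Longest shared-prefix length: 4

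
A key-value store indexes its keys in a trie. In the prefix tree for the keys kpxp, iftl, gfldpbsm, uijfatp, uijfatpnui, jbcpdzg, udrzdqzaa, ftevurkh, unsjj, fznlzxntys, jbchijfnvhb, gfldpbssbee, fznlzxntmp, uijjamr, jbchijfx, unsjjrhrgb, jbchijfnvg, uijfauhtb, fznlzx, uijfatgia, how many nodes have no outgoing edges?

A leaf is a node with no children — equivalently, the end of a word that is not a proper prefix of any other stored word.
Those words: "ftevurkh", "fznlzxntmp", "fznlzxntys", "gfldpbsm", "gfldpbssbee", "iftl", "jbchijfnvg", "jbchijfnvhb", "jbchijfx", "jbcpdzg", "kpxp", "udrzdqzaa", "uijfatgia", "uijfatpnui", "uijfauhtb", "uijjamr", "unsjjrhrgb"
Leaf count: 17

17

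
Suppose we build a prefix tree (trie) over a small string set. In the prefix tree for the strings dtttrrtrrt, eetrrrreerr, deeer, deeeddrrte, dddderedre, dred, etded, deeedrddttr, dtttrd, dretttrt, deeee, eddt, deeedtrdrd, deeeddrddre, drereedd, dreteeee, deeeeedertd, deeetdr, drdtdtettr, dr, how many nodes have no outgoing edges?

18

Leaves are exactly the stored words that no other stored word extends.
Those words: "dddderedre", "deeeddrddre", "deeeddrrte", "deeedrddttr", "deeedtrdrd", "deeeeedertd", "deeer", "deeetdr", "drdtdtettr", "dred", "drereedd", "dreteeee", "dretttrt", "dtttrd", "dtttrrtrrt", "eddt", "eetrrrreerr", "etded"
Leaf count: 18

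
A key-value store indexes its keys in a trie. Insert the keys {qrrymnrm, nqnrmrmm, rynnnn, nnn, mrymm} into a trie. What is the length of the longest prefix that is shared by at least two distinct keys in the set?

Equivalently: take the maximum, over all pairs, of their longest common prefix length.
e.g. "nnn" and "nqnrmrmm" share the prefix "n" of length 1; no pair shares a longer one.
Longest shared-prefix length: 1

1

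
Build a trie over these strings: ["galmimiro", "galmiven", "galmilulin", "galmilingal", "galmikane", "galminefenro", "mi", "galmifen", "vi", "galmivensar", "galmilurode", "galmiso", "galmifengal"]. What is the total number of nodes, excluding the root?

52

For each word, the new-node count is its length minus the longest prefix already in the trie:
  "galmimiro" → 9 new (g, a, l, m, i, m, i, r, o)
  "galmiven" → prefix "galmi" already present; 3 new (v, e, n)
  "galmilulin" → prefix "galmi" already present; 5 new (l, u, l, i, n)
  "galmilingal" → prefix "galmil" already present; 5 new (i, n, g, a, l)
  "galmikane" → prefix "galmi" already present; 4 new (k, a, n, e)
  "galminefenro" → prefix "galmi" already present; 7 new (n, e, f, e, n, r, o)
  "mi" → 2 new (m, i)
  "galmifen" → prefix "galmi" already present; 3 new (f, e, n)
  "vi" → 2 new (v, i)
  "galmivensar" → prefix "galmiven" already present; 3 new (s, a, r)
  "galmilurode" → prefix "galmilu" already present; 4 new (r, o, d, e)
  "galmiso" → prefix "galmi" already present; 2 new (s, o)
  "galmifengal" → prefix "galmifen" already present; 3 new (g, a, l)
Total nodes = 9 + 3 + 5 + 5 + 4 + 7 + 2 + 3 + 2 + 3 + 4 + 2 + 3 = 52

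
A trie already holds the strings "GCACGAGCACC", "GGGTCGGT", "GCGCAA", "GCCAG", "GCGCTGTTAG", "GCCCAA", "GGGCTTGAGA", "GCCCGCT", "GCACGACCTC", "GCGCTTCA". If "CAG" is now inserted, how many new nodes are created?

No existing word starts with "C", so every character of "CAG" needs a new node.
3 − 0 = 3 new nodes.

3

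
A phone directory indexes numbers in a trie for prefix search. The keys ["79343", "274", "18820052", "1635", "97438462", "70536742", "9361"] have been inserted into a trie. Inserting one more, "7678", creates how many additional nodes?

3

The longest prefix of "7678" already in the trie is "7" (length 1).
New nodes needed: |"7678"| − 1 = 4 − 1 = 3.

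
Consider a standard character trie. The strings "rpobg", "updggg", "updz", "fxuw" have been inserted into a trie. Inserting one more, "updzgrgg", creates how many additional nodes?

Walking "updzgrgg" from the root, the first 4 characters ("updz") follow existing edges; "g" is the first miss.
So 8 − 4 = 4 new nodes.

4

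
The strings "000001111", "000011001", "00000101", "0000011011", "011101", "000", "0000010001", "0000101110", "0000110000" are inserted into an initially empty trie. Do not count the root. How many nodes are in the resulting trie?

34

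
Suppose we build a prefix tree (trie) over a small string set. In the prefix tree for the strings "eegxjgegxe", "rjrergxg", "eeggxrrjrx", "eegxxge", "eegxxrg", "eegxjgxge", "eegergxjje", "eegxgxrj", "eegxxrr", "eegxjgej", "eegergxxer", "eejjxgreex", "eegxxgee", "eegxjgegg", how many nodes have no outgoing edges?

A leaf is a node with no children — equivalently, the end of a word that is not a proper prefix of any other stored word.
Those words: "eegergxjje", "eegergxxer", "eeggxrrjrx", "eegxgxrj", "eegxjgegg", "eegxjgegxe", "eegxjgej", "eegxjgxge", "eegxxgee", "eegxxrg", "eegxxrr", "eejjxgreex", "rjrergxg"
Leaf count: 13

13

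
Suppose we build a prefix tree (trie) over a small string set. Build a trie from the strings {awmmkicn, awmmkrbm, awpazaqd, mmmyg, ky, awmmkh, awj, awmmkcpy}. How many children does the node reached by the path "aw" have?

The children of the "aw" node are the distinct next characters among strings starting with "aw".
Distinct next characters after "aw": j, m, p.
That node has 3 child edges.

3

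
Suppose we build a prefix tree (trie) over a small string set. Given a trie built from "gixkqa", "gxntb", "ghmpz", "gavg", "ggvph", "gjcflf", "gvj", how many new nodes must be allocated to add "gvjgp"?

2

Walking "gvjgp" from the root, the first 3 characters ("gvj") follow existing edges; "g" is the first miss.
So 5 − 3 = 2 new nodes.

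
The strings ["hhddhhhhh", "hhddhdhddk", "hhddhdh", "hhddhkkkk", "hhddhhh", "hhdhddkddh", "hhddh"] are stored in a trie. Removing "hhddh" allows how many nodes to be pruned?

0

A node on "hhddh"'s path can go only if nothing else ends at it or branches off below it.
Every node on "hhddh" is still needed (e.g. by "hhddhhhhh"), so nothing is freed.
Nodes removed: 0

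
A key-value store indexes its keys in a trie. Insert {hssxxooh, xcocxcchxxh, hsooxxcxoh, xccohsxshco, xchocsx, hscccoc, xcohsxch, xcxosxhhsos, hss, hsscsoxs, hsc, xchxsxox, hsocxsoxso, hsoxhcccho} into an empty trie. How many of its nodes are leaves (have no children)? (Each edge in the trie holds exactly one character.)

A leaf is a node with no children — equivalently, the end of a word that is not a proper prefix of any other stored word.
Those words: "hscccoc", "hsocxsoxso", "hsooxxcxoh", "hsoxhcccho", "hsscsoxs", "hssxxooh", "xccohsxshco", "xchocsx", "xchxsxox", "xcocxcchxxh", "xcohsxch", "xcxosxhhsos"
Leaf count: 12

12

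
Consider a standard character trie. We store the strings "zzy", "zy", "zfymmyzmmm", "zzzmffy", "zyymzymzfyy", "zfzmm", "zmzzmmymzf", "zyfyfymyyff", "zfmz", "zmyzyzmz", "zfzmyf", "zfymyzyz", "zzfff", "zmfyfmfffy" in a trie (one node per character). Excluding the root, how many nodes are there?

73

Trace insertions, counting only characters that open a new branch:
  "zzy" → 3 new (z, z, y)
  "zy" → prefix "z" already present; 1 new (y)
  "zfymmyzmmm" → prefix "z" already present; 9 new (f, y, m, m, y, z, m, m, m)
  "zzzmffy" → prefix "zz" already present; 5 new (z, m, f, f, y)
  "zyymzymzfyy" → prefix "zy" already present; 9 new (y, m, z, y, m, z, f, y, y)
  "zfzmm" → prefix "zf" already present; 3 new (z, m, m)
  "zmzzmmymzf" → prefix "z" already present; 9 new (m, z, z, m, m, y, m, z, f)
  "zyfyfymyyff" → prefix "zy" already present; 9 new (f, y, f, y, m, y, y, f, f)
  "zfmz" → prefix "zf" already present; 2 new (m, z)
  "zmyzyzmz" → prefix "zm" already present; 6 new (y, z, y, z, m, z)
  "zfzmyf" → prefix "zfzm" already present; 2 new (y, f)
  "zfymyzyz" → prefix "zfym" already present; 4 new (y, z, y, z)
  "zzfff" → prefix "zz" already present; 3 new (f, f, f)
  "zmfyfmfffy" → prefix "zm" already present; 8 new (f, y, f, m, f, f, f, y)
Total nodes = 3 + 1 + 9 + 5 + 9 + 3 + 9 + 9 + 2 + 6 + 2 + 4 + 3 + 8 = 73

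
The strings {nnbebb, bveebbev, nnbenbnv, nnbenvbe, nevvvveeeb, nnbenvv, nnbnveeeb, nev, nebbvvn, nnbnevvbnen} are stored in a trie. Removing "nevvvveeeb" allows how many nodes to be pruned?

A node on "nevvvveeeb"'s path can go only if nothing else ends at it or branches off below it.
The suffix "vvveeeb" (7 nodes) is used only by "nevvvveeeb"; "nev" is itself a stored word, so pruning stops there.
Nodes removed: 7

7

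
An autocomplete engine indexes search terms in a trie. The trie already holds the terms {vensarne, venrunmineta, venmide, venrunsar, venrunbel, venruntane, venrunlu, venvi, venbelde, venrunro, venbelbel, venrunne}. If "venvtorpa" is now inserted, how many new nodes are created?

5

The longest prefix of "venvtorpa" already in the trie is "venv" (length 4).
New nodes needed: |"venvtorpa"| − 4 = 9 − 4 = 5.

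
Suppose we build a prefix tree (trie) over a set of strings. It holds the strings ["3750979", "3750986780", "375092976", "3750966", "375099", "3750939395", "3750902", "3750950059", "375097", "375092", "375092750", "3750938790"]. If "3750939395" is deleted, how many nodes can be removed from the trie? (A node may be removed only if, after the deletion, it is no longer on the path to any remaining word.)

4

A node on "3750939395"'s path can go only if nothing else ends at it or branches off below it.
The suffix "9395" (4 nodes) is used only by "3750939395"; the node for "375093" still has the child "8", so pruning stops there.
Nodes removed: 4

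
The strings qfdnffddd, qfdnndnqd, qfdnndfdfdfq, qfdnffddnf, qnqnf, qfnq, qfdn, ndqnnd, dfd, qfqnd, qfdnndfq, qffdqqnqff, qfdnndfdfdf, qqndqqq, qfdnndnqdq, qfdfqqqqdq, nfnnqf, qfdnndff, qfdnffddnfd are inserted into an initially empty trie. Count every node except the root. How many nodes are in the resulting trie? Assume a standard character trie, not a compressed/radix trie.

Trace insertions, counting only characters that open a new branch:
  "qfdnffddd" → 9 new (q, f, d, n, f, f, d, d, d)
  "qfdnndnqd" → prefix "qfdn" already present; 5 new (n, d, n, q, d)
  "qfdnndfdfdfq" → prefix "qfdnnd" already present; 6 new (f, d, f, d, f, q)
  "qfdnffddnf" → prefix "qfdnffdd" already present; 2 new (n, f)
  "qnqnf" → prefix "q" already present; 4 new (n, q, n, f)
  "qfnq" → prefix "qf" already present; 2 new (n, q)
  "qfdn" → prefix "qfdn" already present; 0 new (none)
  "ndqnnd" → 6 new (n, d, q, n, n, d)
  "dfd" → 3 new (d, f, d)
  "qfqnd" → prefix "qf" already present; 3 new (q, n, d)
  "qfdnndfq" → prefix "qfdnndf" already present; 1 new (q)
  "qffdqqnqff" → prefix "qf" already present; 8 new (f, d, q, q, n, q, f, f)
  "qfdnndfdfdf" → prefix "qfdnndfdfdf" already present; 0 new (none)
  "qqndqqq" → prefix "q" already present; 6 new (q, n, d, q, q, q)
  "qfdnndnqdq" → prefix "qfdnndnqd" already present; 1 new (q)
  "qfdfqqqqdq" → prefix "qfd" already present; 7 new (f, q, q, q, q, d, q)
  "nfnnqf" → prefix "n" already present; 5 new (f, n, n, q, f)
  "qfdnndff" → prefix "qfdnndf" already present; 1 new (f)
  "qfdnffddnfd" → prefix "qfdnffddnf" already present; 1 new (d)
Total nodes = 9 + 5 + 6 + 2 + 4 + 2 + 0 + 6 + 3 + 3 + 1 + 8 + 0 + 6 + 1 + 7 + 5 + 1 + 1 = 70

70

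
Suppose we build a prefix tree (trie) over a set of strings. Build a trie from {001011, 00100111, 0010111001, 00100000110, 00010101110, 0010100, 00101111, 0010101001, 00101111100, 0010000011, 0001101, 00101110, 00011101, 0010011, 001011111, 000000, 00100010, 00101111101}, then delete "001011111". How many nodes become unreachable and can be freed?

After clearing the end-marker at "001011111", prune upward until reaching a node still needed by another word.
Every node on "001011111" is still needed (e.g. by "00101111100"), so nothing is freed.
Nodes removed: 0

0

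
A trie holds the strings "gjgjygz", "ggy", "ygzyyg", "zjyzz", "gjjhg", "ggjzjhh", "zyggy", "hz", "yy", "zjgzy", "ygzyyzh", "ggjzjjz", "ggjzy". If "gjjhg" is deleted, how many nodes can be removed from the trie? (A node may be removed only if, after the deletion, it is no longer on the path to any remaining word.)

A node on "gjjhg"'s path can go only if nothing else ends at it or branches off below it.
The suffix "jhg" (3 nodes) is used only by "gjjhg"; the node for "gj" still has the child "g", so pruning stops there.
Nodes removed: 3

3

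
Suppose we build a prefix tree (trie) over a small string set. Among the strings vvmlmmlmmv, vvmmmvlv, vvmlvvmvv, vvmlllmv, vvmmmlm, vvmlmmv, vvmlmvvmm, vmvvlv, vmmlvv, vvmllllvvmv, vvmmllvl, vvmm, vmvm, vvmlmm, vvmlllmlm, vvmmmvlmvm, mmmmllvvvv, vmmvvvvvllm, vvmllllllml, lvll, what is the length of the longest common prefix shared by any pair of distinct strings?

7

Look for the deepest trie node that still has at least two words in its subtree.
"vvmllllllml" and "vvmllllvvmv" agree on "vvmllll" (7 characters) before diverging; nothing deeper is shared.
Longest shared-prefix length: 7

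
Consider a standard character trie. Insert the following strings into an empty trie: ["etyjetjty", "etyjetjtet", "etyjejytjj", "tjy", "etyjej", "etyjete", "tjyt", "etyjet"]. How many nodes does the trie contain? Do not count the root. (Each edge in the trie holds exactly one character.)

21

Trie structure (* marks end of a word):
(root)
├─ e
│  └─ t
│     └─ y
│        └─ j
│           └─ e
│              ├─ j *
│              │  └─ y
│              │     └─ t
│              │        └─ j
│              │           └─ j *
│              └─ t *
│                 ├─ e *
│                 └─ j
│                    └─ t
│                       ├─ e
│                       │  └─ t *
│                       └─ y *
└─ t
   └─ j
      └─ y *
         └─ t *
Counting every labelled node above: 21.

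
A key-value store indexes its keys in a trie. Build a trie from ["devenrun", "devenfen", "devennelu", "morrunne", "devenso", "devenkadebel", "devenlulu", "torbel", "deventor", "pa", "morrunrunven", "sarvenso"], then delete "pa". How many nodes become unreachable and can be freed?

2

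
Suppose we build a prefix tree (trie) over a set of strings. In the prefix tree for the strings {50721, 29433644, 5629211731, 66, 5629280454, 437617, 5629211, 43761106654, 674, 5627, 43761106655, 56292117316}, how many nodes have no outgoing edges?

10

Leaves are exactly the stored words that no other stored word extends.
Those words: "29433644", "43761106654", "43761106655", "437617", "50721", "5627", "56292117316", "5629280454", "66", "674"
Leaf count: 10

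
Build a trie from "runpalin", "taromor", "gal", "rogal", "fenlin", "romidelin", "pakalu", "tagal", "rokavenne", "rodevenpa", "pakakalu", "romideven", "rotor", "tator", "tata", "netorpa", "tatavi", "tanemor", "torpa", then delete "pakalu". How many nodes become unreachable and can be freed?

A node on "pakalu"'s path can go only if nothing else ends at it or branches off below it.
The suffix "lu" (2 nodes) is used only by "pakalu"; the node for "paka" still has the child "k", so pruning stops there.
Nodes removed: 2

2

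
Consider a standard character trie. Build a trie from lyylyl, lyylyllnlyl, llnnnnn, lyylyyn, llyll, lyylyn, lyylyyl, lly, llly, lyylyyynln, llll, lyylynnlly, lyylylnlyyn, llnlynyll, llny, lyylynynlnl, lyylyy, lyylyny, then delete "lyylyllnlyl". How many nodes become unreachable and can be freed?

5

A node on "lyylyllnlyl"'s path can go only if nothing else ends at it or branches off below it.
The suffix "lnlyl" (5 nodes) is used only by "lyylyllnlyl"; the node for "lyylyl" still has the child "n", so pruning stops there.
Nodes removed: 5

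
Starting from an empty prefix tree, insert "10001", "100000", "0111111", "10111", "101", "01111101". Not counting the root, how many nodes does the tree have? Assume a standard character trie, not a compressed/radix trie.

19

Trie structure (* marks end of a word):
(root)
├─ 0
│  └─ 1
│     └─ 1
│        └─ 1
│           └─ 1
│              └─ 1
│                 ├─ 0
│                 │  └─ 1 *
│                 └─ 1 *
└─ 1
   └─ 0
      ├─ 0
      │  └─ 0
      │     ├─ 0
      │     │  └─ 0 *
      │     └─ 1 *
      └─ 1 *
         └─ 1
            └─ 1 *
Counting every labelled node above: 19.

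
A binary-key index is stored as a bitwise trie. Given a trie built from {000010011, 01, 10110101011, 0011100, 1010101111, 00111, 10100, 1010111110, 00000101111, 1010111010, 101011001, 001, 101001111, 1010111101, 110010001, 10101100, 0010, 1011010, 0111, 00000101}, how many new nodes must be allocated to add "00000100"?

1

Walking "00000100" from the root, the first 7 characters ("0000010") follow existing edges; "0" is the first miss.
So 8 − 7 = 1 new nodes.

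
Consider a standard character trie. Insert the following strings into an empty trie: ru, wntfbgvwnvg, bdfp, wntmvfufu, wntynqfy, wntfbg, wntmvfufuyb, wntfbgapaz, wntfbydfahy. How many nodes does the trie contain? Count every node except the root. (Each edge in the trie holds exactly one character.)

Trie structure (* marks end of a word):
(root)
├─ b
│  └─ d
│     └─ f
│        └─ p *
├─ r
│  └─ u *
└─ w
   └─ n
      └─ t
         ├─ f
         │  └─ b
         │     ├─ g *
         │     │  ├─ a
         │     │  │  └─ p
         │     │  │     └─ a
         │     │  │        └─ z *
         │     │  └─ v
         │     │     └─ w
         │     │        └─ n
         │     │           └─ v
         │     │              └─ g *
         │     └─ y
         │        └─ d
         │           └─ f
         │              └─ a
         │                 └─ h
         │                    └─ y *
         ├─ m
         │  └─ v
         │     └─ f
         │        └─ u
         │           └─ f
         │              └─ u *
         │                 └─ y
         │                    └─ b *
         └─ y
            └─ n
               └─ q
                  └─ f
                     └─ y *
Counting every labelled node above: 40.

40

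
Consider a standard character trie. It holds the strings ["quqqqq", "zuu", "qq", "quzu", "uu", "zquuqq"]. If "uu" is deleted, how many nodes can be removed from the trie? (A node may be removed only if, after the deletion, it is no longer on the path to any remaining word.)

After clearing the end-marker at "uu", prune upward until reaching a node still needed by another word.
No other word shares any prefix with "uu", so all 2 of its nodes go.
Nodes removed: 2

2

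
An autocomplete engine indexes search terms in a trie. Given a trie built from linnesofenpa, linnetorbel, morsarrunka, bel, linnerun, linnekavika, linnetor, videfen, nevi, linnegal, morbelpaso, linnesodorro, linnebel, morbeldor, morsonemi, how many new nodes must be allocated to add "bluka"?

"b" is already a path in the trie; the remaining "luka" must be added.
So 5 − 1 = 4 new nodes.

4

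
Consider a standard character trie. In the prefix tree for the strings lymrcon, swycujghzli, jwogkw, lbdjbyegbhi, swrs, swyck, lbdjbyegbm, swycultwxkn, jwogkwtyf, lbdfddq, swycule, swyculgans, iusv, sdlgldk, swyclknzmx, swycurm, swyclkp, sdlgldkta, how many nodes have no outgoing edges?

16

A leaf is a node with no children — equivalently, the end of a word that is not a proper prefix of any other stored word.
Those words: "iusv", "jwogkwtyf", "lbdfddq", "lbdjbyegbhi", "lbdjbyegbm", "lymrcon", "sdlgldkta", "swrs", "swyck", "swyclknzmx", "swyclkp", "swycujghzli", "swycule", "swyculgans", "swycultwxkn", "swycurm"
Leaf count: 16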